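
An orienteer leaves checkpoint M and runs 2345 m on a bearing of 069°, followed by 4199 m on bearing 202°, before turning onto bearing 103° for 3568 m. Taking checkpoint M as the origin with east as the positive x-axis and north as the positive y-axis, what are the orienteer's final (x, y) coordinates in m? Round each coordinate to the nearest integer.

(4093, -3855)

Leg 1 (069°, 2345 m): east 2345 sin 69° = 2189.25, north 2345 cos 69° = 840.37
Leg 2 (202°, 4199 m): east 4199 sin 202° = -1572.97, north 4199 cos 202° = -3893.25
Leg 3 (103°, 3568 m): east 3568 sin 103° = 3476.55, north 3568 cos 103° = -802.63
Summing: 4092.83 m east, -3855.50 m north → (4093, -3855).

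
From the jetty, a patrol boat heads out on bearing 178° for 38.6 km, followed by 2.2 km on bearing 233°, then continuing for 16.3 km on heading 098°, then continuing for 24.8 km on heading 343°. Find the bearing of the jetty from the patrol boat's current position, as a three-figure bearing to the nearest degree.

Leg 1 (178°, 38.6 km): east 38.6 sin 178° = 1.35, north 38.6 cos 178° = -38.58
Leg 2 (233°, 2.2 km): east 2.2 sin 233° = -1.76, north 2.2 cos 233° = -1.32
Leg 3 (098°, 16.3 km): east 16.3 sin 98° = 16.14, north 16.3 cos 98° = -2.27
Leg 4 (343°, 24.8 km): east 24.8 sin 343° = -7.25, north 24.8 cos 343° = 23.72
Net displacement: 8.48 east, -18.45 north. Direction back to start is (-8.48, 18.45): bearing = atan2(-8.48, 18.45) mod 360° = 335.32° ≈ 335°.

335°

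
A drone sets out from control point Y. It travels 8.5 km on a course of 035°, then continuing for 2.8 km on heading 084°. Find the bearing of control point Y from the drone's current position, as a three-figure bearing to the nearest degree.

227°

Leg 1 (035°, 8.5 km): east 8.5 sin 35° = 4.88, north 8.5 cos 35° = 6.96
Leg 2 (084°, 2.8 km): east 2.8 sin 84° = 2.78, north 2.8 cos 84° = 0.29
Net displacement: 7.66 east, 7.26 north. Direction back to start is (-7.66, -7.26): bearing = atan2(-7.66, -7.26) mod 360° = 226.55° ≈ 227°.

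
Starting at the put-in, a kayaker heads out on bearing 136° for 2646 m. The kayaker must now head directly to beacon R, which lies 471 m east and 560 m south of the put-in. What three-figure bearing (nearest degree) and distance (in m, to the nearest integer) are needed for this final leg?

314°, 1917 m

Leg 1 (136°, 2646 m): east 2646 sin 136° = 1838.07, north 2646 cos 136° = -1903.37
Current position: (1838.07, -1903.37). Target: (471, -560). Remaining: Δeast = -1367.07, Δnorth = 1343.37.
Bearing = atan2(-1367.07, 1343.37) mod 360° = 314.50°; distance = √((-1367.07)² + (1343.37)²) = 1916.643 m.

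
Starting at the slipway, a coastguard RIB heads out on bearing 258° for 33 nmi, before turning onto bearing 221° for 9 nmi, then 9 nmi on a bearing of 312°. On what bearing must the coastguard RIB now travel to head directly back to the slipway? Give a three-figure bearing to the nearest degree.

080°

Leg 1 (258°, 33 nmi): east 33 sin 258° = -32.28, north 33 cos 258° = -6.86
Leg 2 (221°, 9 nmi): east 9 sin 221° = -5.90, north 9 cos 221° = -6.79
Leg 3 (312°, 9 nmi): east 9 sin 312° = -6.69, north 9 cos 312° = 6.02
Net displacement: -44.87 east, -7.63 north. Direction back to start is (44.87, 7.63): bearing = atan2(44.87, 7.63) mod 360° = 80.35° ≈ 080°.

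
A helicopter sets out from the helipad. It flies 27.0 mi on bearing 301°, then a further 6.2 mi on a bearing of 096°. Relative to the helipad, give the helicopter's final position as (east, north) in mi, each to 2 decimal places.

(-16.98, 13.26)

Leg 1 (301°, 27.0 mi): east 27.0 sin 301° = -23.14, north 27.0 cos 301° = 13.91
Leg 2 (096°, 6.2 mi): east 6.2 sin 96° = 6.17, north 6.2 cos 96° = -0.65
Summing: -16.98 mi east, 13.26 mi north → (-16.98, 13.26).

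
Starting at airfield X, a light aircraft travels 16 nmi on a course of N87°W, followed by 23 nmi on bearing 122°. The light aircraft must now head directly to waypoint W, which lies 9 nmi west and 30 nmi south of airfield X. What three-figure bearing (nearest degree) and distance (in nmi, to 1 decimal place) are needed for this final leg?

Leg 1 (N87°W, 16 nmi): east 16 sin 273° = -15.98, north 16 cos 273° = 0.84
Leg 2 (122°, 23 nmi): east 23 sin 122° = 19.51, north 23 cos 122° = -12.19
Current position: (3.53, -11.35). Target: (-9, -30). Remaining: Δeast = -12.53, Δnorth = -18.65.
Bearing = atan2(-12.53, -18.65) mod 360° = 213.89°; distance = √((-12.53)² + (-18.65)²) = 22.466 nmi.

214°, 22.5 nmi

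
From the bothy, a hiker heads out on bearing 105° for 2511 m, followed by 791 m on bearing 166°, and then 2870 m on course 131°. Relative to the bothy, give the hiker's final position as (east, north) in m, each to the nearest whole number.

Leg 1 (105°, 2511 m): east 2511 sin 105° = 2425.44, north 2511 cos 105° = -649.89
Leg 2 (166°, 791 m): east 791 sin 166° = 191.36, north 791 cos 166° = -767.50
Leg 3 (131°, 2870 m): east 2870 sin 131° = 2166.02, north 2870 cos 131° = -1882.89
Summing: 4782.82 m east, -3300.29 m north → (4783, -3300).

(4783, -3300)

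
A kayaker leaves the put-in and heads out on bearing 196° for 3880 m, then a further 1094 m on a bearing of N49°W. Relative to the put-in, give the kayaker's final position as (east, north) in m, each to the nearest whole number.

Leg 1 (196°, 3880 m): east 3880 sin 196° = -1069.47, north 3880 cos 196° = -3729.70
Leg 2 (N49°W, 1094 m): east 1094 sin 311° = -825.65, north 1094 cos 311° = 717.73
Summing: -1895.13 m east, -3011.97 m north → (-1895, -3012).

(-1895, -3012)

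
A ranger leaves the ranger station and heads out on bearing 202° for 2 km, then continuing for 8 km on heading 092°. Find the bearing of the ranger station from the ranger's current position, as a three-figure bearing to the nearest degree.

286°

Leg 1 (202°, 2 km): east 2 sin 202° = -0.75, north 2 cos 202° = -1.85
Leg 2 (092°, 8 km): east 8 sin 92° = 8.00, north 8 cos 92° = -0.28
Net displacement: 7.25 east, -2.13 north. Direction back to start is (-7.25, 2.13): bearing = atan2(-7.25, 2.13) mod 360° = 286.41° ≈ 286°.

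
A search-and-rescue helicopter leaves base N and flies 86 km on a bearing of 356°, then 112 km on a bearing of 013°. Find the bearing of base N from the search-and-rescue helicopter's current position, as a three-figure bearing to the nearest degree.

Leg 1 (356°, 86 km): east 86 sin 356° = -6.00, north 86 cos 356° = 85.79
Leg 2 (013°, 112 km): east 112 sin 13° = 25.19, north 112 cos 13° = 109.13
Net displacement: 19.20 east, 194.92 north. Direction back to start is (-19.20, -194.92): bearing = atan2(-19.20, -194.92) mod 360° = 185.62° ≈ 186°.

186°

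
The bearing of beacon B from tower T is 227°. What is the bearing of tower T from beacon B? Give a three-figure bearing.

047°

Back-bearing = 227° − 180° = 047°.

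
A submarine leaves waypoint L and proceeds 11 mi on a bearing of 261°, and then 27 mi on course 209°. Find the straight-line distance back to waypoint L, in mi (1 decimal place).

34.9 mi

Leg 1 (261°, 11 mi): east 11 sin 261° = -10.86, north 11 cos 261° = -1.72
Leg 2 (209°, 27 mi): east 27 sin 209° = -13.09, north 27 cos 209° = -23.61
Net: -23.95 east, -25.34 north. Distance = √((-23.95)² + (-25.34)²) = 34.867 mi.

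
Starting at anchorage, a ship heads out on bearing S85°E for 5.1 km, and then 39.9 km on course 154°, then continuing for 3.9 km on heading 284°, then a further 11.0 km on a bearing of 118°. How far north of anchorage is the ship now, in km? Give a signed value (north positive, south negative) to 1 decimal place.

Leg 1 (S85°E, 5.1 km): east 5.1 sin 95° = 5.08, north 5.1 cos 95° = -0.44
Leg 2 (154°, 39.9 km): east 39.9 sin 154° = 17.49, north 39.9 cos 154° = -35.86
Leg 3 (284°, 3.9 km): east 3.9 sin 284° = -3.78, north 3.9 cos 284° = 0.94
Leg 4 (118°, 11.0 km): east 11.0 sin 118° = 9.71, north 11.0 cos 118° = -5.16
Net north component: -40.53 km.

-40.5 km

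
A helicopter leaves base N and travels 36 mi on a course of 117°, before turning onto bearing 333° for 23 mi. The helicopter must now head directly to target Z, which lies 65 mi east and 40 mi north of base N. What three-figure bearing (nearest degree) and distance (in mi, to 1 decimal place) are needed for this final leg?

Leg 1 (117°, 36 mi): east 36 sin 117° = 32.08, north 36 cos 117° = -16.34
Leg 2 (333°, 23 mi): east 23 sin 333° = -10.44, north 23 cos 333° = 20.49
Current position: (21.63, 4.15). Target: (65, 40). Remaining: Δeast = 43.37, Δnorth = 35.85.
Bearing = atan2(43.37, 35.85) mod 360° = 50.42°; distance = √((43.37)² + (35.85)²) = 56.266 mi.

050°, 56.3 mi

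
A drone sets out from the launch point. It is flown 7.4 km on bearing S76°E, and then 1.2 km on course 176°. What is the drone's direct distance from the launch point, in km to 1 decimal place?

7.9 km

Leg 1 (S76°E, 7.4 km): east 7.4 sin 104° = 7.18, north 7.4 cos 104° = -1.79
Leg 2 (176°, 1.2 km): east 1.2 sin 176° = 0.08, north 1.2 cos 176° = -1.20
Net: 7.26 east, -2.99 north. Distance = √((7.26)² + (-2.99)²) = 7.854 km.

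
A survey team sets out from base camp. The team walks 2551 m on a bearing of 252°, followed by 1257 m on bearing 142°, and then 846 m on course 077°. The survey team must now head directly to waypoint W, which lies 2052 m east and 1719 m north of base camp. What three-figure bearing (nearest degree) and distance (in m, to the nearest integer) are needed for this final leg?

041°, 4386 m

Leg 1 (252°, 2551 m): east 2551 sin 252° = -2426.15, north 2551 cos 252° = -788.30
Leg 2 (142°, 1257 m): east 1257 sin 142° = 773.89, north 1257 cos 142° = -990.53
Leg 3 (077°, 846 m): east 846 sin 77° = 824.32, north 846 cos 77° = 190.31
Current position: (-827.94, -1588.52). Target: (2052, 1719). Remaining: Δeast = 2879.94, Δnorth = 3307.52.
Bearing = atan2(2879.94, 3307.52) mod 360° = 41.05°; distance = √((2879.94)² + (3307.52)²) = 4385.633 m.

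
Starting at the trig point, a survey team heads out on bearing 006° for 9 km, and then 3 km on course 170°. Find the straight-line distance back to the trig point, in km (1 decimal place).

Leg 1 (006°, 9 km): east 9 sin 6° = 0.94, north 9 cos 6° = 8.95
Leg 2 (170°, 3 km): east 3 sin 170° = 0.52, north 3 cos 170° = -2.95
Net: 1.46 east, 6.00 north. Distance = √((1.46)² + (6.00)²) = 6.172 km.

6.2 km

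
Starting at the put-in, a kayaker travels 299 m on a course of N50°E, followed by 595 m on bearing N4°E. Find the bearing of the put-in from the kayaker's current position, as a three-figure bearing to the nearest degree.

Leg 1 (N50°E, 299 m): east 299 sin 50° = 229.05, north 299 cos 50° = 192.19
Leg 2 (N4°E, 595 m): east 595 sin 4° = 41.51, north 595 cos 4° = 593.55
Net displacement: 270.55 east, 785.74 north. Direction back to start is (-270.55, -785.74): bearing = atan2(-270.55, -785.74) mod 360° = 199.00° ≈ 199°.

199°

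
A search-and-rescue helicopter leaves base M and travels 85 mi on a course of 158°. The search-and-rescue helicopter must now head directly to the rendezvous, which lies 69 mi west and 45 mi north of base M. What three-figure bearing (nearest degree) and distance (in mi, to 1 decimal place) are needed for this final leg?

Leg 1 (158°, 85 mi): east 85 sin 158° = 31.84, north 85 cos 158° = -78.81
Current position: (31.84, -78.81). Target: (-69, 45). Remaining: Δeast = -100.84, Δnorth = 123.81.
Bearing = atan2(-100.84, 123.81) mod 360° = 320.84°; distance = √((-100.84)² + (123.81)²) = 159.681 mi.

321°, 159.7 mi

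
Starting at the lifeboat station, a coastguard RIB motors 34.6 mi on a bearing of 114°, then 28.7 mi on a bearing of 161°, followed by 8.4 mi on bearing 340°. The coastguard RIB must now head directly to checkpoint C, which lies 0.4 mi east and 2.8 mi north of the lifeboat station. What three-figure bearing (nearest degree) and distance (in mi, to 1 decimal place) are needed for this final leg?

Leg 1 (114°, 34.6 mi): east 34.6 sin 114° = 31.61, north 34.6 cos 114° = -14.07
Leg 2 (161°, 28.7 mi): east 28.7 sin 161° = 9.34, north 28.7 cos 161° = -27.14
Leg 3 (340°, 8.4 mi): east 8.4 sin 340° = -2.87, north 8.4 cos 340° = 7.89
Current position: (38.08, -33.32). Target: (0.4, 2.8). Remaining: Δeast = -37.68, Δnorth = 36.12.
Bearing = atan2(-37.68, 36.12) mod 360° = 313.79°; distance = √((-37.68)² + (36.12)²) = 52.193 mi.

314°, 52.2 mi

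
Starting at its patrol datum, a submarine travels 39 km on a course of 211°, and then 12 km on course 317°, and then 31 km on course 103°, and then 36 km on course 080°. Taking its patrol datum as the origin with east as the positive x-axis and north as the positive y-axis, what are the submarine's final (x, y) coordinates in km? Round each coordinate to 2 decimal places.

(37.39, -25.38)

Leg 1 (211°, 39 km): east 39 sin 211° = -20.09, north 39 cos 211° = -33.43
Leg 2 (317°, 12 km): east 12 sin 317° = -8.18, north 12 cos 317° = 8.78
Leg 3 (103°, 31 km): east 31 sin 103° = 30.21, north 31 cos 103° = -6.97
Leg 4 (080°, 36 km): east 36 sin 80° = 35.45, north 36 cos 80° = 6.25
Summing: 37.39 km east, -25.38 km north → (37.39, -25.38).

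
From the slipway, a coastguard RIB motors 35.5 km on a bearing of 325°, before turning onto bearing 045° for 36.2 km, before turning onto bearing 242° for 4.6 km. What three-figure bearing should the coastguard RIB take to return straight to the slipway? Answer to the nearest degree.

181°

Leg 1 (325°, 35.5 km): east 35.5 sin 325° = -20.36, north 35.5 cos 325° = 29.08
Leg 2 (045°, 36.2 km): east 36.2 sin 45° = 25.60, north 36.2 cos 45° = 25.60
Leg 3 (242°, 4.6 km): east 4.6 sin 242° = -4.06, north 4.6 cos 242° = -2.16
Net displacement: 1.17 east, 52.52 north. Direction back to start is (-1.17, -52.52): bearing = atan2(-1.17, -52.52) mod 360° = 181.28° ≈ 181°.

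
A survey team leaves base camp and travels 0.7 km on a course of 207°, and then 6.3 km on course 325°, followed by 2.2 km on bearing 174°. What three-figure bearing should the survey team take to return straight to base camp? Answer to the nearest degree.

Leg 1 (207°, 0.7 km): east 0.7 sin 207° = -0.32, north 0.7 cos 207° = -0.62
Leg 2 (325°, 6.3 km): east 6.3 sin 325° = -3.61, north 6.3 cos 325° = 5.16
Leg 3 (174°, 2.2 km): east 2.2 sin 174° = 0.23, north 2.2 cos 174° = -2.19
Net displacement: -3.70 east, 2.35 north. Direction back to start is (3.70, -2.35): bearing = atan2(3.70, -2.35) mod 360° = 122.40° ≈ 122°.

122°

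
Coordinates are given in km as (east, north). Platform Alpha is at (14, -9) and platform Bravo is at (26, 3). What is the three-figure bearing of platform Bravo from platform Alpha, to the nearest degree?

045°

Δeast = 26 − 14 = 12.00; Δnorth = 3 − -9 = 12.00.
Bearing = atan2(Δeast, Δnorth) mod 360° = 45.00° ≈ 045°.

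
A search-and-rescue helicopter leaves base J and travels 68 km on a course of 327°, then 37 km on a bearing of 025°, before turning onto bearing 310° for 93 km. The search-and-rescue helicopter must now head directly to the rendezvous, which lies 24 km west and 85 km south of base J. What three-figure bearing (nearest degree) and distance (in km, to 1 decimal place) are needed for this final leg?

164°, 245.1 km

Leg 1 (327°, 68 km): east 68 sin 327° = -37.04, north 68 cos 327° = 57.03
Leg 2 (025°, 37 km): east 37 sin 25° = 15.64, north 37 cos 25° = 33.53
Leg 3 (310°, 93 km): east 93 sin 310° = -71.24, north 93 cos 310° = 59.78
Current position: (-92.64, 150.34). Target: (-24, -85). Remaining: Δeast = 68.64, Δnorth = -235.34.
Bearing = atan2(68.64, -235.34) mod 360° = 163.74°; distance = √((68.64)² + (-235.34)²) = 245.148 km.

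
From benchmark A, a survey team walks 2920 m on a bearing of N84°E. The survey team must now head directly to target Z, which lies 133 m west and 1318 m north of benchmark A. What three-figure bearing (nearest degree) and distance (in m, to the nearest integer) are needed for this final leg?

288°, 3201 m

Leg 1 (N84°E, 2920 m): east 2920 sin 84° = 2904.00, north 2920 cos 84° = 305.22
Current position: (2904.00, 305.22). Target: (-133, 1318). Remaining: Δeast = -3037.00, Δnorth = 1012.78.
Bearing = atan2(-3037.00, 1012.78) mod 360° = 288.44°; distance = √((-3037.00)² + (1012.78)²) = 3201.423 m.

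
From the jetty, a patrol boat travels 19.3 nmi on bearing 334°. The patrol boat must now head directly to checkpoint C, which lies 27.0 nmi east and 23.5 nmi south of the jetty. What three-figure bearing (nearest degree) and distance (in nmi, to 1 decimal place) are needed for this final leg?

Leg 1 (334°, 19.3 nmi): east 19.3 sin 334° = -8.46, north 19.3 cos 334° = 17.35
Current position: (-8.46, 17.35). Target: (27.0, -23.5). Remaining: Δeast = 35.46, Δnorth = -40.85.
Bearing = atan2(35.46, -40.85) mod 360° = 139.04°; distance = √((35.46)² + (-40.85)²) = 54.092 nmi.

139°, 54.1 nmi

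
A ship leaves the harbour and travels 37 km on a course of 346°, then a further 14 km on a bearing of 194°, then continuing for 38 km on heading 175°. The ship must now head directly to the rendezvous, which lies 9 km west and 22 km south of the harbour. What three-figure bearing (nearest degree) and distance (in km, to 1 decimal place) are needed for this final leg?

180°, 6.5 km

Leg 1 (346°, 37 km): east 37 sin 346° = -8.95, north 37 cos 346° = 35.90
Leg 2 (194°, 14 km): east 14 sin 194° = -3.39, north 14 cos 194° = -13.58
Leg 3 (175°, 38 km): east 38 sin 175° = 3.31, north 38 cos 175° = -37.86
Current position: (-9.03, -15.54). Target: (-9, -22). Remaining: Δeast = 0.03, Δnorth = -6.46.
Bearing = atan2(0.03, -6.46) mod 360° = 179.77°; distance = √((0.03)² + (-6.46)²) = 6.461 km.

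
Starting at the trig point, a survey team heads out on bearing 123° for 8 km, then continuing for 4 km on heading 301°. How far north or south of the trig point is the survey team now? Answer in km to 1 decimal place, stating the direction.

2.3 km south

Leg 1 (123°, 8 km): east 8 sin 123° = 6.71, north 8 cos 123° = -4.36
Leg 2 (301°, 4 km): east 4 sin 301° = -3.43, north 4 cos 301° = 2.06
Net north component: -2.30 km.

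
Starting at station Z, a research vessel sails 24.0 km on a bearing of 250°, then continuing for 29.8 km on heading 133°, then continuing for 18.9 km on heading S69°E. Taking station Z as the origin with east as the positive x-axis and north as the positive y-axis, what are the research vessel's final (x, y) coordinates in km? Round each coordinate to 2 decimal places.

Leg 1 (250°, 24.0 km): east 24.0 sin 250° = -22.55, north 24.0 cos 250° = -8.21
Leg 2 (133°, 29.8 km): east 29.8 sin 133° = 21.79, north 29.8 cos 133° = -20.32
Leg 3 (S69°E, 18.9 km): east 18.9 sin 111° = 17.64, north 18.9 cos 111° = -6.77
Summing: 16.89 km east, -35.31 km north → (16.89, -35.31).

(16.89, -35.31)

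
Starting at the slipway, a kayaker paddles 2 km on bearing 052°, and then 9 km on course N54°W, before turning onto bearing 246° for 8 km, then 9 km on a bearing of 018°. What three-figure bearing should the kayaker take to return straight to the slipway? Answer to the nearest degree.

Leg 1 (052°, 2 km): east 2 sin 52° = 1.58, north 2 cos 52° = 1.23
Leg 2 (N54°W, 9 km): east 9 sin 306° = -7.28, north 9 cos 306° = 5.29
Leg 3 (246°, 8 km): east 8 sin 246° = -7.31, north 8 cos 246° = -3.25
Leg 4 (018°, 9 km): east 9 sin 18° = 2.78, north 9 cos 18° = 8.56
Net displacement: -10.23 east, 11.83 north. Direction back to start is (10.23, -11.83): bearing = atan2(10.23, -11.83) mod 360° = 139.13° ≈ 139°.

139°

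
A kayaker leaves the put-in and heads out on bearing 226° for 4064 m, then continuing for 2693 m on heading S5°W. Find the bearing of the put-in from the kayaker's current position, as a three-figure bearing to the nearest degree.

Leg 1 (226°, 4064 m): east 4064 sin 226° = -2923.40, north 4064 cos 226° = -2823.09
Leg 2 (S5°W, 2693 m): east 2693 sin 185° = -234.71, north 2693 cos 185° = -2682.75
Net displacement: -3158.11 east, -5505.84 north. Direction back to start is (3158.11, 5505.84): bearing = atan2(3158.11, 5505.84) mod 360° = 29.84° ≈ 030°.

030°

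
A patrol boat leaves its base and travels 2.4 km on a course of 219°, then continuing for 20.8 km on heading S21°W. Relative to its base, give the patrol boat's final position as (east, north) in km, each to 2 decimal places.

Leg 1 (219°, 2.4 km): east 2.4 sin 219° = -1.51, north 2.4 cos 219° = -1.87
Leg 2 (S21°W, 20.8 km): east 20.8 sin 201° = -7.45, north 20.8 cos 201° = -19.42
Summing: -8.96 km east, -21.28 km north → (-8.96, -21.28).

(-8.96, -21.28)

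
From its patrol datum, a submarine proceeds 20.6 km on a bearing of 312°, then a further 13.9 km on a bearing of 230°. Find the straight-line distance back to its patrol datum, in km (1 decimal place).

Leg 1 (312°, 20.6 km): east 20.6 sin 312° = -15.31, north 20.6 cos 312° = 13.78
Leg 2 (230°, 13.9 km): east 13.9 sin 230° = -10.65, north 13.9 cos 230° = -8.93
Net: -25.96 east, 4.85 north. Distance = √((-25.96)² + (4.85)²) = 26.406 km.

26.4 km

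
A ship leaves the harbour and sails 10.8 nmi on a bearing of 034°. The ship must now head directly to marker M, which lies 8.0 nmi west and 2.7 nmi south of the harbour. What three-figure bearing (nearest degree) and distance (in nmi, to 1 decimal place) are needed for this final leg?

230°, 18.2 nmi

Leg 1 (034°, 10.8 nmi): east 10.8 sin 34° = 6.04, north 10.8 cos 34° = 8.95
Current position: (6.04, 8.95). Target: (-8.0, -2.7). Remaining: Δeast = -14.04, Δnorth = -11.65.
Bearing = atan2(-14.04, -11.65) mod 360° = 230.30°; distance = √((-14.04)² + (-11.65)²) = 18.246 nmi.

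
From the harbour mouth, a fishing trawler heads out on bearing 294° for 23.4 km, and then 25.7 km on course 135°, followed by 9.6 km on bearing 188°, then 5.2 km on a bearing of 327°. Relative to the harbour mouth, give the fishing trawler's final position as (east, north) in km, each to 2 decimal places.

Leg 1 (294°, 23.4 km): east 23.4 sin 294° = -21.38, north 23.4 cos 294° = 9.52
Leg 2 (135°, 25.7 km): east 25.7 sin 135° = 18.17, north 25.7 cos 135° = -18.17
Leg 3 (188°, 9.6 km): east 9.6 sin 188° = -1.34, north 9.6 cos 188° = -9.51
Leg 4 (327°, 5.2 km): east 5.2 sin 327° = -2.83, north 5.2 cos 327° = 4.36
Summing: -7.37 km east, -13.80 km north → (-7.37, -13.80).

(-7.37, -13.80)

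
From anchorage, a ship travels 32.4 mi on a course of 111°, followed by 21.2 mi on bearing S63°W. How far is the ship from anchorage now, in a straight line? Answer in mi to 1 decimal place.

24.1 mi

Leg 1 (111°, 32.4 mi): east 32.4 sin 111° = 30.25, north 32.4 cos 111° = -11.61
Leg 2 (S63°W, 21.2 mi): east 21.2 sin 243° = -18.89, north 21.2 cos 243° = -9.62
Net: 11.36 east, -21.24 north. Distance = √((11.36)² + (-21.24)²) = 24.083 mi.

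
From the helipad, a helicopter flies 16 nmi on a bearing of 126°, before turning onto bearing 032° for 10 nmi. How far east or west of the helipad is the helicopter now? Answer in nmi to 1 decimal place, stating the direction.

Leg 1 (126°, 16 nmi): east 16 sin 126° = 12.94, north 16 cos 126° = -9.40
Leg 2 (032°, 10 nmi): east 10 sin 32° = 5.30, north 10 cos 32° = 8.48
Net east component: 18.24 nmi.

18.2 nmi east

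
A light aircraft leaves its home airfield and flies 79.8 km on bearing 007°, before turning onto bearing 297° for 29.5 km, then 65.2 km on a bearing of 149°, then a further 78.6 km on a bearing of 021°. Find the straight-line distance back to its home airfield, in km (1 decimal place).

Leg 1 (007°, 79.8 km): east 79.8 sin 7° = 9.73, north 79.8 cos 7° = 79.21
Leg 2 (297°, 29.5 km): east 29.5 sin 297° = -26.28, north 29.5 cos 297° = 13.39
Leg 3 (149°, 65.2 km): east 65.2 sin 149° = 33.58, north 65.2 cos 149° = -55.89
Leg 4 (021°, 78.6 km): east 78.6 sin 21° = 28.17, north 78.6 cos 21° = 73.38
Net: 45.19 east, 110.09 north. Distance = √((45.19)² + (110.09)²) = 119.003 km.

119.0 km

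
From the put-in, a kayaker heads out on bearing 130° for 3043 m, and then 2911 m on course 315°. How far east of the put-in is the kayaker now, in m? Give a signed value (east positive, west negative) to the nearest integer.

Leg 1 (130°, 3043 m): east 3043 sin 130° = 2331.07, north 3043 cos 130° = -1956.00
Leg 2 (315°, 2911 m): east 2911 sin 315° = -2058.39, north 2911 cos 315° = 2058.39
Net east component: 272.69 m.

273 m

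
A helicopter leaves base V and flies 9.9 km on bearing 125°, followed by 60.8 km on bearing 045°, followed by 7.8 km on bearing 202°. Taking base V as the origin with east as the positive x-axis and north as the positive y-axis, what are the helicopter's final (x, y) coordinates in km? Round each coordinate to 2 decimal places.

Leg 1 (125°, 9.9 km): east 9.9 sin 125° = 8.11, north 9.9 cos 125° = -5.68
Leg 2 (045°, 60.8 km): east 60.8 sin 45° = 42.99, north 60.8 cos 45° = 42.99
Leg 3 (202°, 7.8 km): east 7.8 sin 202° = -2.92, north 7.8 cos 202° = -7.23
Summing: 48.18 km east, 30.08 km north → (48.18, 30.08).

(48.18, 30.08)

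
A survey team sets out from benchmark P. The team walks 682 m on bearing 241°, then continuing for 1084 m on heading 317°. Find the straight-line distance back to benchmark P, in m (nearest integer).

Leg 1 (241°, 682 m): east 682 sin 241° = -596.49, north 682 cos 241° = -330.64
Leg 2 (317°, 1084 m): east 1084 sin 317° = -739.29, north 1084 cos 317° = 792.79
Net: -1335.78 east, 462.15 north. Distance = √((-1335.78)² + (462.15)²) = 1413.464 m.

1413 m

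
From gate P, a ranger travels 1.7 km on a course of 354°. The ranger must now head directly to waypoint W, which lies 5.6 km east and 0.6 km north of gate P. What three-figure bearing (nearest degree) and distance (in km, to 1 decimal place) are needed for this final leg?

Leg 1 (354°, 1.7 km): east 1.7 sin 354° = -0.18, north 1.7 cos 354° = 1.69
Current position: (-0.18, 1.69). Target: (5.6, 0.6). Remaining: Δeast = 5.78, Δnorth = -1.09.
Bearing = atan2(5.78, -1.09) mod 360° = 100.69°; distance = √((5.78)² + (-1.09)²) = 5.880 km.

101°, 5.9 km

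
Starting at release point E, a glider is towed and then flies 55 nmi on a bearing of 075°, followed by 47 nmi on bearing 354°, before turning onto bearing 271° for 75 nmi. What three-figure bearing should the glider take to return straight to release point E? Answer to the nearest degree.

157°

Leg 1 (075°, 55 nmi): east 55 sin 75° = 53.13, north 55 cos 75° = 14.24
Leg 2 (354°, 47 nmi): east 47 sin 354° = -4.91, north 47 cos 354° = 46.74
Leg 3 (271°, 75 nmi): east 75 sin 271° = -74.99, north 75 cos 271° = 1.31
Net displacement: -26.78 east, 62.29 north. Direction back to start is (26.78, -62.29): bearing = atan2(26.78, -62.29) mod 360° = 156.74° ≈ 157°.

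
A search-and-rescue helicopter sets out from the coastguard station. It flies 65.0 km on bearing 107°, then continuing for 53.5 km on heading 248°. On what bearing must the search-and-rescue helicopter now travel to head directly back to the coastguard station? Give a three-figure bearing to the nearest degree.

Leg 1 (107°, 65.0 km): east 65.0 sin 107° = 62.16, north 65.0 cos 107° = -19.00
Leg 2 (248°, 53.5 km): east 53.5 sin 248° = -49.60, north 53.5 cos 248° = -20.04
Net displacement: 12.56 east, -39.05 north. Direction back to start is (-12.56, 39.05): bearing = atan2(-12.56, 39.05) mod 360° = 342.17° ≈ 342°.

342°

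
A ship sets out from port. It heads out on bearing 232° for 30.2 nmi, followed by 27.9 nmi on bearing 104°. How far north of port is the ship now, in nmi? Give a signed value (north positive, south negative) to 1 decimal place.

-25.3 nmi

Leg 1 (232°, 30.2 nmi): east 30.2 sin 232° = -23.80, north 30.2 cos 232° = -18.59
Leg 2 (104°, 27.9 nmi): east 27.9 sin 104° = 27.07, north 27.9 cos 104° = -6.75
Net north component: -25.34 nmi.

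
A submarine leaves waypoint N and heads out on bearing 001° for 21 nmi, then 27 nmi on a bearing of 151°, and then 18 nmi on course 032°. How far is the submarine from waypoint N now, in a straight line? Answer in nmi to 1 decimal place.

26.2 nmi

Leg 1 (001°, 21 nmi): east 21 sin 1° = 0.37, north 21 cos 1° = 21.00
Leg 2 (151°, 27 nmi): east 27 sin 151° = 13.09, north 27 cos 151° = -23.61
Leg 3 (032°, 18 nmi): east 18 sin 32° = 9.54, north 18 cos 32° = 15.26
Net: 22.99 east, 12.65 north. Distance = √((22.99)² + (12.65)²) = 26.243 nmi.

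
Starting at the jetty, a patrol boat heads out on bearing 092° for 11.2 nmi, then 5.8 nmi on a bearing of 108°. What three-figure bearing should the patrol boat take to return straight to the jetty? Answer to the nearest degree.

Leg 1 (092°, 11.2 nmi): east 11.2 sin 92° = 11.19, north 11.2 cos 92° = -0.39
Leg 2 (108°, 5.8 nmi): east 5.8 sin 108° = 5.52, north 5.8 cos 108° = -1.79
Net displacement: 16.71 east, -2.18 north. Direction back to start is (-16.71, 2.18): bearing = atan2(-16.71, 2.18) mod 360° = 277.44° ≈ 277°.

277°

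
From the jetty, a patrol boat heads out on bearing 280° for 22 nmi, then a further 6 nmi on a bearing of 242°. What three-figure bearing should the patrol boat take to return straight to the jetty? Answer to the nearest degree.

092°

Leg 1 (280°, 22 nmi): east 22 sin 280° = -21.67, north 22 cos 280° = 3.82
Leg 2 (242°, 6 nmi): east 6 sin 242° = -5.30, north 6 cos 242° = -2.82
Net displacement: -26.96 east, 1.00 north. Direction back to start is (26.96, -1.00): bearing = atan2(26.96, -1.00) mod 360° = 92.13° ≈ 092°.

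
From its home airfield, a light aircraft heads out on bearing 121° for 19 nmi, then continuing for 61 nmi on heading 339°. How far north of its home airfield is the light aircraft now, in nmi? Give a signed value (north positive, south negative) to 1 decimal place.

Leg 1 (121°, 19 nmi): east 19 sin 121° = 16.29, north 19 cos 121° = -9.79
Leg 2 (339°, 61 nmi): east 61 sin 339° = -21.86, north 61 cos 339° = 56.95
Net north component: 47.16 nmi.

47.2 nmi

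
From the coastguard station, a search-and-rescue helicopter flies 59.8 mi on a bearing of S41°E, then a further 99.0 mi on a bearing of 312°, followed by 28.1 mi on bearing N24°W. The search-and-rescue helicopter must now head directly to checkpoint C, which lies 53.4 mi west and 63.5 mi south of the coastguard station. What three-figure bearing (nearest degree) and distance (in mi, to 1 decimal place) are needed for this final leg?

Leg 1 (S41°E, 59.8 mi): east 59.8 sin 139° = 39.23, north 59.8 cos 139° = -45.13
Leg 2 (312°, 99.0 mi): east 99.0 sin 312° = -73.57, north 99.0 cos 312° = 66.24
Leg 3 (N24°W, 28.1 mi): east 28.1 sin 336° = -11.43, north 28.1 cos 336° = 25.67
Current position: (-45.77, 46.78). Target: (-53.4, -63.5). Remaining: Δeast = -7.63, Δnorth = -110.28.
Bearing = atan2(-7.63, -110.28) mod 360° = 183.96°; distance = √((-7.63)² + (-110.28)²) = 110.547 mi.

184°, 110.5 mi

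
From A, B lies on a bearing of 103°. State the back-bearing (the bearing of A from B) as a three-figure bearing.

283°

Back-bearing = 103° + 180° = 283°.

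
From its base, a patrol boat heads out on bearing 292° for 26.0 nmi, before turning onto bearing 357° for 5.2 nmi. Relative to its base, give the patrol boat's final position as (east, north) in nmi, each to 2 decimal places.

Leg 1 (292°, 26.0 nmi): east 26.0 sin 292° = -24.11, north 26.0 cos 292° = 9.74
Leg 2 (357°, 5.2 nmi): east 5.2 sin 357° = -0.27, north 5.2 cos 357° = 5.19
Summing: -24.38 nmi east, 14.93 nmi north → (-24.38, 14.93).

(-24.38, 14.93)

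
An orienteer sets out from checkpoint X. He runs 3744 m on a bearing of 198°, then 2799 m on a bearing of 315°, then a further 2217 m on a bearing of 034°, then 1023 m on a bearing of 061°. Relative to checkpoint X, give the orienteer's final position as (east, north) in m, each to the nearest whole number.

Leg 1 (198°, 3744 m): east 3744 sin 198° = -1156.96, north 3744 cos 198° = -3560.76
Leg 2 (315°, 2799 m): east 2799 sin 315° = -1979.19, north 2799 cos 315° = 1979.19
Leg 3 (034°, 2217 m): east 2217 sin 34° = 1239.73, north 2217 cos 34° = 1837.98
Leg 4 (061°, 1023 m): east 1023 sin 61° = 894.74, north 1023 cos 61° = 495.96
Summing: -1001.68 m east, 752.37 m north → (-1002, 752).

(-1002, 752)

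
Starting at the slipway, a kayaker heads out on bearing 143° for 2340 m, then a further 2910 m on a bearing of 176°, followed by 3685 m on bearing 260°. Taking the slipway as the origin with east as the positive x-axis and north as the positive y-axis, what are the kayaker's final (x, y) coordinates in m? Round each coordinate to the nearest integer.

Leg 1 (143°, 2340 m): east 2340 sin 143° = 1408.25, north 2340 cos 143° = -1868.81
Leg 2 (176°, 2910 m): east 2910 sin 176° = 202.99, north 2910 cos 176° = -2902.91
Leg 3 (260°, 3685 m): east 3685 sin 260° = -3629.02, north 3685 cos 260° = -639.89
Summing: -2017.78 m east, -5411.61 m north → (-2018, -5412).

(-2018, -5412)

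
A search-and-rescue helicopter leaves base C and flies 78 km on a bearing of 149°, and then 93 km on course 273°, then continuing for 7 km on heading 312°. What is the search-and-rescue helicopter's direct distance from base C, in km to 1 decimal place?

Leg 1 (149°, 78 km): east 78 sin 149° = 40.17, north 78 cos 149° = -66.86
Leg 2 (273°, 93 km): east 93 sin 273° = -92.87, north 93 cos 273° = 4.87
Leg 3 (312°, 7 km): east 7 sin 312° = -5.20, north 7 cos 312° = 4.68
Net: -57.90 east, -57.31 north. Distance = √((-57.90)² + (-57.31)²) = 81.466 km.

81.5 km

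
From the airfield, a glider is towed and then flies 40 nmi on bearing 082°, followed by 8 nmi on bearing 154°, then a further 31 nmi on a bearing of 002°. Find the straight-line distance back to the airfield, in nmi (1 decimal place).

53.1 nmi

Leg 1 (082°, 40 nmi): east 40 sin 82° = 39.61, north 40 cos 82° = 5.57
Leg 2 (154°, 8 nmi): east 8 sin 154° = 3.51, north 8 cos 154° = -7.19
Leg 3 (002°, 31 nmi): east 31 sin 2° = 1.08, north 31 cos 2° = 30.98
Net: 44.20 east, 29.36 north. Distance = √((44.20)² + (29.36)²) = 53.061 nmi.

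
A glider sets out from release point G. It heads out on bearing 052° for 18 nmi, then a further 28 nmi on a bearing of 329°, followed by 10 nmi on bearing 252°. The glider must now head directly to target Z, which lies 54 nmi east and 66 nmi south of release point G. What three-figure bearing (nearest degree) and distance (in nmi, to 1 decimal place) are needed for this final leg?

Leg 1 (052°, 18 nmi): east 18 sin 52° = 14.18, north 18 cos 52° = 11.08
Leg 2 (329°, 28 nmi): east 28 sin 329° = -14.42, north 28 cos 329° = 24.00
Leg 3 (252°, 10 nmi): east 10 sin 252° = -9.51, north 10 cos 252° = -3.09
Current position: (-9.75, 31.99). Target: (54, -66). Remaining: Δeast = 63.75, Δnorth = -97.99.
Bearing = atan2(63.75, -97.99) mod 360° = 146.95°; distance = √((63.75)² + (-97.99)²) = 116.903 nmi.

147°, 116.9 nmi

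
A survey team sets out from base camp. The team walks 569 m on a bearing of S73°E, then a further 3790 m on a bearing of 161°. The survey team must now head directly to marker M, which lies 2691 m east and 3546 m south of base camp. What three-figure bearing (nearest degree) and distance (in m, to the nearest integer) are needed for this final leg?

Leg 1 (S73°E, 569 m): east 569 sin 107° = 544.14, north 569 cos 107° = -166.36
Leg 2 (161°, 3790 m): east 3790 sin 161° = 1233.90, north 3790 cos 161° = -3583.52
Current position: (1778.04, -3749.87). Target: (2691, -3546). Remaining: Δeast = 912.96, Δnorth = 203.87.
Bearing = atan2(912.96, 203.87) mod 360° = 77.41°; distance = √((912.96)² + (203.87)²) = 935.446 m.

077°, 935 m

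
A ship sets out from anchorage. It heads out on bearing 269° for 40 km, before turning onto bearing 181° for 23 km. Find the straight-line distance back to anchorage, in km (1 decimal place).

Leg 1 (269°, 40 km): east 40 sin 269° = -39.99, north 40 cos 269° = -0.70
Leg 2 (181°, 23 km): east 23 sin 181° = -0.40, north 23 cos 181° = -23.00
Net: -40.40 east, -23.69 north. Distance = √((-40.40)² + (-23.69)²) = 46.832 km.

46.8 km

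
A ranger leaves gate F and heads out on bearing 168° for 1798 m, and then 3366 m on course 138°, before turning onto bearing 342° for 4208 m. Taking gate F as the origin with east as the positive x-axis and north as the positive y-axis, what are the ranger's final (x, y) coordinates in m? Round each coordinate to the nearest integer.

Leg 1 (168°, 1798 m): east 1798 sin 168° = 373.83, north 1798 cos 168° = -1758.71
Leg 2 (138°, 3366 m): east 3366 sin 138° = 2252.29, north 3366 cos 138° = -2501.43
Leg 3 (342°, 4208 m): east 4208 sin 342° = -1300.34, north 4208 cos 342° = 4002.05
Summing: 1325.78 m east, -258.09 m north → (1326, -258).

(1326, -258)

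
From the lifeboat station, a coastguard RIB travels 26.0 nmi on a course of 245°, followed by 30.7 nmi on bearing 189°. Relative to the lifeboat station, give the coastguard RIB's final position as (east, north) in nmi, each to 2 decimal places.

(-28.37, -41.31)

Leg 1 (245°, 26.0 nmi): east 26.0 sin 245° = -23.56, north 26.0 cos 245° = -10.99
Leg 2 (189°, 30.7 nmi): east 30.7 sin 189° = -4.80, north 30.7 cos 189° = -30.32
Summing: -28.37 nmi east, -41.31 nmi north → (-28.37, -41.31).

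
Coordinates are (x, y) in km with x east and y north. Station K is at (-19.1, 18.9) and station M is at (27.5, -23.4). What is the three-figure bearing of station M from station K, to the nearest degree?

Δeast = 27.5 − -19.1 = 46.60; Δnorth = -23.4 − 18.9 = -42.30.
Bearing = atan2(Δeast, Δnorth) mod 360° = 132.23° ≈ 132°.

132°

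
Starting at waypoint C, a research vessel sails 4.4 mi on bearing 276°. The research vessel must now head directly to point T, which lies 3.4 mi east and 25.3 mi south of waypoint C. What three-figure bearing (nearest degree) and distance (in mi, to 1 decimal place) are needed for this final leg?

163°, 26.9 mi

Leg 1 (276°, 4.4 mi): east 4.4 sin 276° = -4.38, north 4.4 cos 276° = 0.46
Current position: (-4.38, 0.46). Target: (3.4, -25.3). Remaining: Δeast = 7.78, Δnorth = -25.76.
Bearing = atan2(7.78, -25.76) mod 360° = 163.20°; distance = √((7.78)² + (-25.76)²) = 26.908 mi.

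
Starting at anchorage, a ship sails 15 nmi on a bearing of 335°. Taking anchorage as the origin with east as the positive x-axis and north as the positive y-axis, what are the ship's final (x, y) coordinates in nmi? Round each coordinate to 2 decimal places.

(-6.34, 13.59)

Leg 1 (335°, 15 nmi): east 15 sin 335° = -6.34, north 15 cos 335° = 13.59
Summing: -6.34 nmi east, 13.59 nmi north → (-6.34, 13.59).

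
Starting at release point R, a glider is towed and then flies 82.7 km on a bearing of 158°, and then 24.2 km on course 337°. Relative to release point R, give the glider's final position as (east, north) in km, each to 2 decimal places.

Leg 1 (158°, 82.7 km): east 82.7 sin 158° = 30.98, north 82.7 cos 158° = -76.68
Leg 2 (337°, 24.2 km): east 24.2 sin 337° = -9.46, north 24.2 cos 337° = 22.28
Summing: 21.52 km east, -54.40 km north → (21.52, -54.40).

(21.52, -54.40)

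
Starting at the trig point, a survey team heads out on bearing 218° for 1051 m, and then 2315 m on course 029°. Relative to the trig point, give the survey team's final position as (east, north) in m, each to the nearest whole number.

Leg 1 (218°, 1051 m): east 1051 sin 218° = -647.06, north 1051 cos 218° = -828.20
Leg 2 (029°, 2315 m): east 2315 sin 29° = 1122.33, north 2315 cos 29° = 2024.74
Summing: 475.27 m east, 1196.55 m north → (475, 1197).

(475, 1197)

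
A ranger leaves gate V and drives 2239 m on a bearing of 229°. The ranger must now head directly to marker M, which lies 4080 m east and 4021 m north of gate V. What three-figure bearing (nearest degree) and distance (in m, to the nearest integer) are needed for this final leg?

Leg 1 (229°, 2239 m): east 2239 sin 229° = -1689.79, north 2239 cos 229° = -1468.92
Current position: (-1689.79, -1468.92). Target: (4080, 4021). Remaining: Δeast = 5769.79, Δnorth = 5489.92.
Bearing = atan2(5769.79, 5489.92) mod 360° = 46.42°; distance = √((5769.79)² + (5489.92)²) = 7964.277 m.

046°, 7964 m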